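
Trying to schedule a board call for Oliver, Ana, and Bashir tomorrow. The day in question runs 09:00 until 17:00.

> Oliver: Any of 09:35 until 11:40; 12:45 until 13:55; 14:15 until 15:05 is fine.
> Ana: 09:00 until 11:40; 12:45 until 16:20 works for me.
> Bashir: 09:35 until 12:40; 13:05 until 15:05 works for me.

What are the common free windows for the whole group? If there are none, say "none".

09:35-11:40, 13:05-13:55, 14:15-15:05

Oliver ∩ Ana: 09:35-11:40, 12:45-13:55, 14:15-15:05.
Oliver ∩ Ana ∩ Bashir: 09:35-11:40, 13:05-13:55, 14:15-15:05.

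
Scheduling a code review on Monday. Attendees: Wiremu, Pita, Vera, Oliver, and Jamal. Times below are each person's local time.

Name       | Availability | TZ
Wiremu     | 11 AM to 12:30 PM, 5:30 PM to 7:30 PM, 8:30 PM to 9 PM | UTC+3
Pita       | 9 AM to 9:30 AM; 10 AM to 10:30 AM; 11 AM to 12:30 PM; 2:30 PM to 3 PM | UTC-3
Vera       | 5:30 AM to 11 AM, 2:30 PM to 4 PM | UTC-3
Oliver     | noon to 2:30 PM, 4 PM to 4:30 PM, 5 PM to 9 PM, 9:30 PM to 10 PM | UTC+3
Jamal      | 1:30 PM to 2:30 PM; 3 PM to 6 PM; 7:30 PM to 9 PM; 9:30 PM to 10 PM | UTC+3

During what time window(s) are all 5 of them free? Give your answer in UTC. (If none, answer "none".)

Wiremu in UTC: 08:00-09:30, 14:30-16:30, 17:30-18:00 (subtract 3h to convert from UTC+3).
Pita in UTC: 12:00-12:30, 13:00-13:30, 14:00-15:30, 17:30-18:00 (add 3h to convert from UTC-3).
Vera in UTC: 08:30-14:00, 17:30-19:00 (add 3h to convert from UTC-3).
Oliver in UTC: 09:00-11:30, 13:00-13:30, 14:00-18:00, 18:30-19:00 (subtract 3h to convert from UTC+3).
Jamal in UTC: 10:30-11:30, 12:00-15:00, 16:30-18:00, 18:30-19:00 (subtract 3h to convert from UTC+3).
Wiremu ∩ Pita: 14:30-15:30, 17:30-18:00.
Wiremu ∩ Pita ∩ Vera: 17:30-18:00.
Wiremu ∩ Pita ∩ Vera ∩ Oliver: 17:30-18:00.
Wiremu ∩ Pita ∩ Vera ∩ Oliver ∩ Jamal: 17:30-18:00.
So the common availability across everyone is 17:30-18:00.

17:30-18:00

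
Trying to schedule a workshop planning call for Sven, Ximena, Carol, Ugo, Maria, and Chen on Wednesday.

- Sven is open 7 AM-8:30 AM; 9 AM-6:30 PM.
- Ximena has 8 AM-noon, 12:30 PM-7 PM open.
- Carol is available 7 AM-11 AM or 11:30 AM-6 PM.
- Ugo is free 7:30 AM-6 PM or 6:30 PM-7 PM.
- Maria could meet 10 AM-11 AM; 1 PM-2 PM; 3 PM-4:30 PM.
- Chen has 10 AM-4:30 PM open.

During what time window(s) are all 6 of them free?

10:00-11:00, 13:00-14:00, 15:00-16:30

Sven ∩ Ximena: 08:00-08:30, 09:00-12:00, 12:30-18:30.
Sven ∩ Ximena ∩ Carol: 08:00-08:30, 09:00-11:00, 11:30-12:00, 12:30-18:00.
Sven ∩ Ximena ∩ Carol ∩ Ugo: 08:00-08:30, 09:00-11:00, 11:30-12:00, 12:30-18:00.
Sven ∩ Ximena ∩ Carol ∩ Ugo ∩ Maria: 10:00-11:00, 13:00-14:00, 15:00-16:30.
Sven ∩ Ximena ∩ Carol ∩ Ugo ∩ Maria ∩ Chen: 10:00-11:00, 13:00-14:00, 15:00-16:30.
So the common availability across everyone is 10:00-11:00, 13:00-14:00, 15:00-16:30.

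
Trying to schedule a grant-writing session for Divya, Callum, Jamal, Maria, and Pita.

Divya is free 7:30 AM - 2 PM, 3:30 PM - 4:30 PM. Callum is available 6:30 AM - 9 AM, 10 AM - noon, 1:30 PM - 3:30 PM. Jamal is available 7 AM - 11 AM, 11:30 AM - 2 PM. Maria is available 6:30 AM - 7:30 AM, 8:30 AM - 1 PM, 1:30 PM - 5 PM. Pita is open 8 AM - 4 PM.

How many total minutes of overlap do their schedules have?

Divya ∩ Callum: 07:30-09:00, 10:00-12:00, 13:30-14:00.
Divya ∩ Callum ∩ Jamal: 07:30-09:00, 10:00-11:00, 11:30-12:00, 13:30-14:00.
Divya ∩ Callum ∩ Jamal ∩ Maria: 08:30-09:00, 10:00-11:00, 11:30-12:00, 13:30-14:00.
Divya ∩ Callum ∩ Jamal ∩ Maria ∩ Pita: 08:30-09:00, 10:00-11:00, 11:30-12:00, 13:30-14:00.
Those are the intersection windows.
Summing the common windows: 30 + 60 + 30 + 30 = 150 minutes.

150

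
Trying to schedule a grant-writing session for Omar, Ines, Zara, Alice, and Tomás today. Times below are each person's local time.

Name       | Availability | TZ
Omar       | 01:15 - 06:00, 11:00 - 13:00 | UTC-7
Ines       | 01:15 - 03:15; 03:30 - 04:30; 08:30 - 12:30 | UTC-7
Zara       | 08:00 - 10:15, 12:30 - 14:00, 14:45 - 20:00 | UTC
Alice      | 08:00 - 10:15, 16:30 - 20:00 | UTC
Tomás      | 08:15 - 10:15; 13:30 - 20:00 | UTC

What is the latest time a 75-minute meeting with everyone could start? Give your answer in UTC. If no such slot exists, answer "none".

Omar in UTC: 08:15-13:00, 18:00-20:00 (add 7h to convert from UTC-7).
Ines in UTC: 08:15-10:15, 10:30-11:30, 15:30-19:30 (add 7h to convert from UTC-7).
Zara in UTC: 08:00-10:15, 12:30-14:00, 14:45-20:00.
Alice in UTC: 08:00-10:15, 16:30-20:00.
Tomás in UTC: 08:15-10:15, 13:30-20:00.
Omar ∩ Ines: 08:15-10:15, 10:30-11:30, 18:00-19:30.
Omar ∩ Ines ∩ Zara: 08:15-10:15, 18:00-19:30.
Omar ∩ Ines ∩ Zara ∩ Alice: 08:15-10:15, 18:00-19:30.
Omar ∩ Ines ∩ Zara ∩ Alice ∩ Tomás: 08:15-10:15, 18:00-19:30.
The last common window of at least 75 minutes is 18:00-19:30; a 75-minute meeting can start as late as 18:15 and still end by 19:30.

18:15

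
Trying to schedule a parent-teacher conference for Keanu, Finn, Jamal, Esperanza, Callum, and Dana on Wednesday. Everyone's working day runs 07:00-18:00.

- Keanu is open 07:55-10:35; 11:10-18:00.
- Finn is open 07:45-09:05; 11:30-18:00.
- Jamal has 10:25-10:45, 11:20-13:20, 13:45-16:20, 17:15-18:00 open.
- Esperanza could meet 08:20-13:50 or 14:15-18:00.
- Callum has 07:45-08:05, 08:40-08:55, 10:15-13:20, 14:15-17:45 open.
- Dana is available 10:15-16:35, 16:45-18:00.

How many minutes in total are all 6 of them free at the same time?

Keanu ∩ Finn: 07:55-09:05, 11:30-18:00.
Keanu ∩ Finn ∩ Jamal: 11:30-13:20, 13:45-16:20, 17:15-18:00.
Keanu ∩ Finn ∩ Jamal ∩ Esperanza: 11:30-13:20, 13:45-13:50, 14:15-16:20, 17:15-18:00.
Keanu ∩ Finn ∩ Jamal ∩ Esperanza ∩ Callum: 11:30-13:20, 14:15-16:20, 17:15-17:45.
Keanu ∩ Finn ∩ Jamal ∩ Esperanza ∩ Callum ∩ Dana: 11:30-13:20, 14:15-16:20, 17:15-17:45.
Those are the intersection windows.
Summing the common windows: 110 + 125 + 30 = 265 minutes.

265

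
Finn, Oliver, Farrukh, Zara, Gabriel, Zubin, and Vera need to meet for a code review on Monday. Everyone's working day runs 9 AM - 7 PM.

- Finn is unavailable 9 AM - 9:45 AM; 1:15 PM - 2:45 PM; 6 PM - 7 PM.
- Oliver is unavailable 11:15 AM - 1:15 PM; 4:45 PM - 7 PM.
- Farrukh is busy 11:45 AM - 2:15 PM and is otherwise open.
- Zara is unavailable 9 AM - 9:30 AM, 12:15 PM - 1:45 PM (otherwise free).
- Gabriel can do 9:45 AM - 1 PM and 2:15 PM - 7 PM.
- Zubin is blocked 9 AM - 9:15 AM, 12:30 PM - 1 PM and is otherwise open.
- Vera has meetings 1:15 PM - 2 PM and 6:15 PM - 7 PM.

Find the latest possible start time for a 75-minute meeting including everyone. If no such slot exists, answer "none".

Finn free: 09:45-13:15, 14:45-18:00 (invert busy blocks within the working day).
Oliver free: 09:00-11:15, 13:15-16:45 (invert busy blocks within the working day).
Farrukh free: 09:00-11:45, 14:15-19:00 (invert busy blocks within the working day).
Zara free: 09:30-12:15, 13:45-19:00 (invert busy blocks within the working day).
Gabriel free: 09:45-13:00, 14:15-19:00.
Zubin free: 09:15-12:30, 13:00-19:00 (invert busy blocks within the working day).
Vera free: 09:00-13:15, 14:00-18:15 (invert busy blocks within the working day).
Finn ∩ Oliver: 09:45-11:15, 14:45-16:45.
Finn ∩ Oliver ∩ Farrukh: 09:45-11:15, 14:45-16:45.
Finn ∩ Oliver ∩ Farrukh ∩ Zara: 09:45-11:15, 14:45-16:45.
Finn ∩ Oliver ∩ Farrukh ∩ Zara ∩ Gabriel: 09:45-11:15, 14:45-16:45.
Finn ∩ Oliver ∩ Farrukh ∩ Zara ∩ Gabriel ∩ Zubin: 09:45-11:15, 14:45-16:45.
Finn ∩ Oliver ∩ Farrukh ∩ Zara ∩ Gabriel ∩ Zubin ∩ Vera: 09:45-11:15, 14:45-16:45.
So the common availability across everyone is 09:45-11:15, 14:45-16:45.
The last common window of at least 75 minutes is 14:45-16:45; a 75-minute meeting can start as late as 15:30 and still end by 16:45.

15:30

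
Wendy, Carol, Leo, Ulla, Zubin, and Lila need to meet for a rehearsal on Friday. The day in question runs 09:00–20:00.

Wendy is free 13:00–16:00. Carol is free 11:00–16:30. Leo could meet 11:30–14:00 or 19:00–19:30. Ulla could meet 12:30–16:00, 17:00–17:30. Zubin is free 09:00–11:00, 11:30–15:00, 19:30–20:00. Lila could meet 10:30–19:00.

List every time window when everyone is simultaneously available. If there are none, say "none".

13:00-14:00

Wendy ∩ Carol: 13:00-16:00.
Wendy ∩ Carol ∩ Leo: 13:00-14:00.
Wendy ∩ Carol ∩ Leo ∩ Ulla: 13:00-14:00.
Wendy ∩ Carol ∩ Leo ∩ Ulla ∩ Zubin: 13:00-14:00.
Wendy ∩ Carol ∩ Leo ∩ Ulla ∩ Zubin ∩ Lila: 13:00-14:00.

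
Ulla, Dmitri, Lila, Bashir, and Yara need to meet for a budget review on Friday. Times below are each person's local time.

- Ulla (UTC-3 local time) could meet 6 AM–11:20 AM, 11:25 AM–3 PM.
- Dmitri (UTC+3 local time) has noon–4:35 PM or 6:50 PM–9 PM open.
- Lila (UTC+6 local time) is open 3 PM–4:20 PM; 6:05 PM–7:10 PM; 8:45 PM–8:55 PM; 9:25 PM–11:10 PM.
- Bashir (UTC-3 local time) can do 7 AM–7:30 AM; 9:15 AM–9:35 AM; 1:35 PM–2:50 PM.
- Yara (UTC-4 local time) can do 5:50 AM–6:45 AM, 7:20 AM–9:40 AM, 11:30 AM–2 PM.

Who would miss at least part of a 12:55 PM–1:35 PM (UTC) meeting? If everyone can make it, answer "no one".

Bashir, Lila

Ulla in UTC: 09:00-14:20, 14:25-18:00 (add 3h to convert from UTC-3).
Dmitri in UTC: 09:00-13:35, 15:50-18:00 (subtract 3h to convert from UTC+3).
Lila in UTC: 09:00-10:20, 12:05-13:10, 14:45-14:55, 15:25-17:10 (subtract 6h to convert from UTC+6).
Bashir in UTC: 10:00-10:30, 12:15-12:35, 16:35-17:50 (add 3h to convert from UTC-3).
Yara in UTC: 09:50-10:45, 11:20-13:40, 15:30-18:00 (add 4h to convert from UTC-4).
Ulla: free for 12:55-13:35. Dmitri: free for 12:55-13:35. Lila: not fully free for 12:55-13:35. Bashir: not fully free for 12:55-13:35. Yara: free for 12:55-13:35.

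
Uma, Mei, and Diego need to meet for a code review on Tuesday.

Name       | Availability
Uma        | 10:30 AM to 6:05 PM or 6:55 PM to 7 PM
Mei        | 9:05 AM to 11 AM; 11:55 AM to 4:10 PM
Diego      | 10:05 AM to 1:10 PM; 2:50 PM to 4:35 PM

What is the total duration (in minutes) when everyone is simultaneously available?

185

Uma ∩ Mei: 10:30-11:00, 11:55-16:10.
Uma ∩ Mei ∩ Diego: 10:30-11:00, 11:55-13:10, 14:50-16:10.
Summing the common windows: 30 + 75 + 80 = 185 minutes.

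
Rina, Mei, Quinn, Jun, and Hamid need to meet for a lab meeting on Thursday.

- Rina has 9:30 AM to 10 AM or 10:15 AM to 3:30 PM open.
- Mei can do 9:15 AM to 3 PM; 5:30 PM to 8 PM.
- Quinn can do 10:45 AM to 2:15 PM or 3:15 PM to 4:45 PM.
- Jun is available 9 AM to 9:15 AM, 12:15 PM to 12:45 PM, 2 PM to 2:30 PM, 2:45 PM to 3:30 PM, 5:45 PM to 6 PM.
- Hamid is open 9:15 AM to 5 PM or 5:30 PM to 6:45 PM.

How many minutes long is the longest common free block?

Rina ∩ Mei: 09:30-10:00, 10:15-15:00.
Rina ∩ Mei ∩ Quinn: 10:45-14:15.
Rina ∩ Mei ∩ Quinn ∩ Jun: 12:15-12:45, 14:00-14:15.
Rina ∩ Mei ∩ Quinn ∩ Jun ∩ Hamid: 12:15-12:45, 14:00-14:15.
The longest is 12:15-12:45 at 30 minutes.

30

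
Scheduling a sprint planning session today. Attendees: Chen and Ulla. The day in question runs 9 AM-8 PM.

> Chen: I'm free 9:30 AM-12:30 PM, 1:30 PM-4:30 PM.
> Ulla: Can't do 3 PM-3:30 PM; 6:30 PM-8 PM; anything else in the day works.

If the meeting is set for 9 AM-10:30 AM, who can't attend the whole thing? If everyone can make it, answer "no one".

Chen

Chen free: 09:30-12:30, 13:30-16:30.
Ulla free: 09:00-15:00, 15:30-18:30 (invert busy blocks within the working day).
Chen: not fully free for 09:00-10:30. Ulla: free for 09:00-10:30.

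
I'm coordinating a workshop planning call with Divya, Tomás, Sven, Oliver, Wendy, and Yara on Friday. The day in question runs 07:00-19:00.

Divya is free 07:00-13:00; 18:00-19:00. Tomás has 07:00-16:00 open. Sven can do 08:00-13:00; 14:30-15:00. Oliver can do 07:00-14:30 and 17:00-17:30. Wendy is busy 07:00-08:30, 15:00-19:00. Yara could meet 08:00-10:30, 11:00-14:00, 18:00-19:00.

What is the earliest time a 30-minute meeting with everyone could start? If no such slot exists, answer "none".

08:30

Divya free: 07:00-13:00, 18:00-19:00.
Tomás free: 07:00-16:00.
Sven free: 08:00-13:00, 14:30-15:00.
Oliver free: 07:00-14:30, 17:00-17:30.
Wendy free: 08:30-15:00 (invert busy blocks within the working day).
Yara free: 08:00-10:30, 11:00-14:00, 18:00-19:00.
Divya ∩ Tomás: 07:00-13:00.
Divya ∩ Tomás ∩ Sven: 08:00-13:00.
Divya ∩ Tomás ∩ Sven ∩ Oliver: 08:00-13:00.
Divya ∩ Tomás ∩ Sven ∩ Oliver ∩ Wendy: 08:30-13:00.
Divya ∩ Tomás ∩ Sven ∩ Oliver ∩ Wendy ∩ Yara: 08:30-10:30, 11:00-13:00.
The first common window of at least 30 minutes is 08:30-10:30, so the earliest start is 08:30.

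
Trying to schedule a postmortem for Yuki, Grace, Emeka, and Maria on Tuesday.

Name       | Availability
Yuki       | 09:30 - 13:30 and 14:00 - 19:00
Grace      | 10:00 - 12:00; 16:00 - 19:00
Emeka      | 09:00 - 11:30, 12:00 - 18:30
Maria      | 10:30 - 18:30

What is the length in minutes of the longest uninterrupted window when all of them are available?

150

Yuki ∩ Grace: 10:00-12:00, 16:00-19:00.
Yuki ∩ Grace ∩ Emeka: 10:00-11:30, 16:00-18:30.
Yuki ∩ Grace ∩ Emeka ∩ Maria: 10:30-11:30, 16:00-18:30.
So the common availability across everyone is 10:30-11:30, 16:00-18:30.
The longest is 16:00-18:30 at 150 minutes.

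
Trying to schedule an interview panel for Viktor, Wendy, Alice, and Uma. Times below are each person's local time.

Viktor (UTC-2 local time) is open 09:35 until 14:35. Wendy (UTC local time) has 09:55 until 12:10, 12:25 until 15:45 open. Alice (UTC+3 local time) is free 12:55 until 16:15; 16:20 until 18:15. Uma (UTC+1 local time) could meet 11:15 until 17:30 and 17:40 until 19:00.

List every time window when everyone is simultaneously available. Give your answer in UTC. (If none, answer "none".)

11:35-12:10, 12:25-13:15, 13:20-15:15

Viktor in UTC: 11:35-16:35 (add 2h to convert from UTC-2).
Wendy in UTC: 09:55-12:10, 12:25-15:45.
Alice in UTC: 09:55-13:15, 13:20-15:15 (subtract 3h to convert from UTC+3).
Uma in UTC: 10:15-16:30, 16:40-18:00 (subtract 1h to convert from UTC+1).
Viktor ∩ Wendy: 11:35-12:10, 12:25-15:45.
Viktor ∩ Wendy ∩ Alice: 11:35-12:10, 12:25-13:15, 13:20-15:15.
Viktor ∩ Wendy ∩ Alice ∩ Uma: 11:35-12:10, 12:25-13:15, 13:20-15:15.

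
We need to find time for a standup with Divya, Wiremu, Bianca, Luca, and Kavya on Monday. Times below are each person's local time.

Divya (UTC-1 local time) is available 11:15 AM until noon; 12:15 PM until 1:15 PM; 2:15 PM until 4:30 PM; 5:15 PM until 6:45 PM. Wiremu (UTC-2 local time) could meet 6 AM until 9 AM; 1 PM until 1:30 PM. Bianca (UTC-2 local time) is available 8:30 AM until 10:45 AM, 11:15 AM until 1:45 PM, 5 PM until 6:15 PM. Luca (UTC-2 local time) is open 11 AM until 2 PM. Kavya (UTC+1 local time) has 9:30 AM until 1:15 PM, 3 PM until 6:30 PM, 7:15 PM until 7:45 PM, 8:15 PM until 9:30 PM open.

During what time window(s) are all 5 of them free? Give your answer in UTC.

15:15-15:30

Divya in UTC: 12:15-13:00, 13:15-14:15, 15:15-17:30, 18:15-19:45 (add 1h to convert from UTC-1).
Wiremu in UTC: 08:00-11:00, 15:00-15:30 (add 2h to convert from UTC-2).
Bianca in UTC: 10:30-12:45, 13:15-15:45, 19:00-20:15 (add 2h to convert from UTC-2).
Luca in UTC: 13:00-16:00 (add 2h to convert from UTC-2).
Kavya in UTC: 08:30-12:15, 14:00-17:30, 18:15-18:45, 19:15-20:30 (subtract 1h to convert from UTC+1).
Divya ∩ Wiremu: 15:15-15:30.
Divya ∩ Wiremu ∩ Bianca: 15:15-15:30.
Divya ∩ Wiremu ∩ Bianca ∩ Luca: 15:15-15:30.
Divya ∩ Wiremu ∩ Bianca ∩ Luca ∩ Kavya: 15:15-15:30.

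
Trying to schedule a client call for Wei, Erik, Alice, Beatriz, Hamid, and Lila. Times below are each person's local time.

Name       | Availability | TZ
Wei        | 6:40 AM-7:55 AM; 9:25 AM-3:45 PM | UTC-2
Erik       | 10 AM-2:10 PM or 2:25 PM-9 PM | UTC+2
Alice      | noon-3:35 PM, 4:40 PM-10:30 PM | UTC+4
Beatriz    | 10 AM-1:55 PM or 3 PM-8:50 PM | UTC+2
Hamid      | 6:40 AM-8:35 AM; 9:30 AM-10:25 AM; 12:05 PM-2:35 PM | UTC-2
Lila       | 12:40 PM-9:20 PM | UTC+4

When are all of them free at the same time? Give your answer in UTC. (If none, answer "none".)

Wei in UTC: 08:40-09:55, 11:25-17:45 (add 2h to convert from UTC-2).
Erik in UTC: 08:00-12:10, 12:25-19:00 (subtract 2h to convert from UTC+2).
Alice in UTC: 08:00-11:35, 12:40-18:30 (subtract 4h to convert from UTC+4).
Beatriz in UTC: 08:00-11:55, 13:00-18:50 (subtract 2h to convert from UTC+2).
Hamid in UTC: 08:40-10:35, 11:30-12:25, 14:05-16:35 (add 2h to convert from UTC-2).
Lila in UTC: 08:40-17:20 (subtract 4h to convert from UTC+4).
Wei ∩ Erik: 08:40-09:55, 11:25-12:10, 12:25-17:45.
Wei ∩ Erik ∩ Alice: 08:40-09:55, 11:25-11:35, 12:40-17:45.
Wei ∩ Erik ∩ Alice ∩ Beatriz: 08:40-09:55, 11:25-11:35, 13:00-17:45.
Wei ∩ Erik ∩ Alice ∩ Beatriz ∩ Hamid: 08:40-09:55, 11:30-11:35, 14:05-16:35.
Wei ∩ Erik ∩ Alice ∩ Beatriz ∩ Hamid ∩ Lila: 08:40-09:55, 11:30-11:35, 14:05-16:35.
So the common availability across everyone is 08:40-09:55, 11:30-11:35, 14:05-16:35.

08:40-09:55, 11:30-11:35, 14:05-16:35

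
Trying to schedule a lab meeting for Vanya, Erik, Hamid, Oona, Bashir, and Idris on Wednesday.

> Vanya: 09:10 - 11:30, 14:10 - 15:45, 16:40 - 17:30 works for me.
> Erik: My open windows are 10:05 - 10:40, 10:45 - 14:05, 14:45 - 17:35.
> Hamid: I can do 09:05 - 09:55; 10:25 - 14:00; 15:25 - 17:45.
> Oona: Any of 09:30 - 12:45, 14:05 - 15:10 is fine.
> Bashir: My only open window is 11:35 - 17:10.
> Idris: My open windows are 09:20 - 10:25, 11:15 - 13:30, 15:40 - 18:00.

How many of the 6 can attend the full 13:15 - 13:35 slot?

3

Erik, Hamid, and Bashir can make the full 13:15-13:35 slot — that's 3.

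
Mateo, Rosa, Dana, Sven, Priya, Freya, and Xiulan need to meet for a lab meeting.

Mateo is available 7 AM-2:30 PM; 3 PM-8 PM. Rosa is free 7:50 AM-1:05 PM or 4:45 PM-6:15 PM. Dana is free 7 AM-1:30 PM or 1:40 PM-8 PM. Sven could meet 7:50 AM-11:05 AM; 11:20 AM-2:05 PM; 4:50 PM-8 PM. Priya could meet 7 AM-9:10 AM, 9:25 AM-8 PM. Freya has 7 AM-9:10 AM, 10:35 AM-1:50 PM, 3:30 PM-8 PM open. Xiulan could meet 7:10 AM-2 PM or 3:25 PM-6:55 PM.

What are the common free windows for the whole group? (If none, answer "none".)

07:50-09:10, 10:35-11:05, 11:20-13:05, 16:50-18:15

Mateo ∩ Rosa: 07:50-13:05, 16:45-18:15.
Mateo ∩ Rosa ∩ Dana: 07:50-13:05, 16:45-18:15.
Mateo ∩ Rosa ∩ Dana ∩ Sven: 07:50-11:05, 11:20-13:05, 16:50-18:15.
Mateo ∩ Rosa ∩ Dana ∩ Sven ∩ Priya: 07:50-09:10, 09:25-11:05, 11:20-13:05, 16:50-18:15.
Mateo ∩ Rosa ∩ Dana ∩ Sven ∩ Priya ∩ Freya: 07:50-09:10, 10:35-11:05, 11:20-13:05, 16:50-18:15.
Mateo ∩ Rosa ∩ Dana ∩ Sven ∩ Priya ∩ Freya ∩ Xiulan: 07:50-09:10, 10:35-11:05, 11:20-13:05, 16:50-18:15.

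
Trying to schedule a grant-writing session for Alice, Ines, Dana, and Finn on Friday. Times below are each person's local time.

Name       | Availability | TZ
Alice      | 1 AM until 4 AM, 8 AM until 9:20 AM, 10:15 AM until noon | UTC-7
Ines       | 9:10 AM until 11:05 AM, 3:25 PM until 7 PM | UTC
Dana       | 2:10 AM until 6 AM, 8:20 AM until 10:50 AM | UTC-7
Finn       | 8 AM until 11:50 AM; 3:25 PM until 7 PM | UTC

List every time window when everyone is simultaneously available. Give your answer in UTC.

09:10-11:00, 15:25-16:20, 17:15-17:50

Alice in UTC: 08:00-11:00, 15:00-16:20, 17:15-19:00 (add 7h to convert from UTC-7).
Ines in UTC: 09:10-11:05, 15:25-19:00.
Dana in UTC: 09:10-13:00, 15:20-17:50 (add 7h to convert from UTC-7).
Finn in UTC: 08:00-11:50, 15:25-19:00.
Alice ∩ Ines: 09:10-11:00, 15:25-16:20, 17:15-19:00.
Alice ∩ Ines ∩ Dana: 09:10-11:00, 15:25-16:20, 17:15-17:50.
Alice ∩ Ines ∩ Dana ∩ Finn: 09:10-11:00, 15:25-16:20, 17:15-17:50.
Those are the intersection windows.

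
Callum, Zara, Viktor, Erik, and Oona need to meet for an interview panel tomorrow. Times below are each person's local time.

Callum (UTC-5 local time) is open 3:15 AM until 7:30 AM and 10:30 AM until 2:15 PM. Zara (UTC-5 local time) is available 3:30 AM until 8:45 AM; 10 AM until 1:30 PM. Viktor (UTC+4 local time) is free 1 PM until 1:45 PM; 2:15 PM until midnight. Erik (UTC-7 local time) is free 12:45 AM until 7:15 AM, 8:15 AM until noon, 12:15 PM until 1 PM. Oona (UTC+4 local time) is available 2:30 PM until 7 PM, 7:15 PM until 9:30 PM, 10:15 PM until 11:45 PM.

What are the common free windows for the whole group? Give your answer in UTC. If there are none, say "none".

Callum in UTC: 08:15-12:30, 15:30-19:15 (add 5h to convert from UTC-5).
Zara in UTC: 08:30-13:45, 15:00-18:30 (add 5h to convert from UTC-5).
Viktor in UTC: 09:00-09:45, 10:15-20:00 (subtract 4h to convert from UTC+4).
Erik in UTC: 07:45-14:15, 15:15-19:00, 19:15-20:00 (add 7h to convert from UTC-7).
Oona in UTC: 10:30-15:00, 15:15-17:30, 18:15-19:45 (subtract 4h to convert from UTC+4).
Callum ∩ Zara: 08:30-12:30, 15:30-18:30.
Callum ∩ Zara ∩ Viktor: 09:00-09:45, 10:15-12:30, 15:30-18:30.
Callum ∩ Zara ∩ Viktor ∩ Erik: 09:00-09:45, 10:15-12:30, 15:30-18:30.
Callum ∩ Zara ∩ Viktor ∩ Erik ∩ Oona: 10:30-12:30, 15:30-17:30, 18:15-18:30.
So the common availability across everyone is 10:30-12:30, 15:30-17:30, 18:15-18:30.

10:30-12:30, 15:30-17:30, 18:15-18:30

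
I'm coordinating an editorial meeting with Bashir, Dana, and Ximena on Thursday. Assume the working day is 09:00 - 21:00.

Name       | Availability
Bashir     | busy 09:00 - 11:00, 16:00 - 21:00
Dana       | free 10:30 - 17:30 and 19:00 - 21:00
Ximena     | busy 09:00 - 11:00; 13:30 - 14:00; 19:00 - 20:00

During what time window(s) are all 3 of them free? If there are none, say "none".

Bashir free: 11:00-16:00 (invert busy blocks within the working day).
Dana free: 10:30-17:30, 19:00-21:00.
Ximena free: 11:00-13:30, 14:00-19:00, 20:00-21:00 (invert busy blocks within the working day).
Bashir ∩ Dana: 11:00-16:00.
Bashir ∩ Dana ∩ Ximena: 11:00-13:30, 14:00-16:00.

11:00-13:30, 14:00-16:00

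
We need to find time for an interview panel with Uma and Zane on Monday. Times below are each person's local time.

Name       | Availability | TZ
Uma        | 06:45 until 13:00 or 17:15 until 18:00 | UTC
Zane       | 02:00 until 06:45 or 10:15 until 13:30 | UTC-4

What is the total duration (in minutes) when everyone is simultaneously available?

Uma in UTC: 06:45-13:00, 17:15-18:00.
Zane in UTC: 06:00-10:45, 14:15-17:30 (add 4h to convert from UTC-4).
Uma ∩ Zane: 06:45-10:45, 17:15-17:30.
Summing the common windows: 240 + 15 = 255 minutes.

255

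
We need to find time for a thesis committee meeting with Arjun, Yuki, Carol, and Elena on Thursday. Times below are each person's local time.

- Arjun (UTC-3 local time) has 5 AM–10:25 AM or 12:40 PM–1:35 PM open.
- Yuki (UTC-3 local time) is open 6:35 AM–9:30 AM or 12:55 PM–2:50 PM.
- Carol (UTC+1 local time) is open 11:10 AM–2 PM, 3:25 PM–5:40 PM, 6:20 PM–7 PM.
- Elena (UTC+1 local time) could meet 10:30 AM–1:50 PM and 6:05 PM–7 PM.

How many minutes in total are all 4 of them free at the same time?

Arjun in UTC: 08:00-13:25, 15:40-16:35 (add 3h to convert from UTC-3).
Yuki in UTC: 09:35-12:30, 15:55-17:50 (add 3h to convert from UTC-3).
Carol in UTC: 10:10-13:00, 14:25-16:40, 17:20-18:00 (subtract 1h to convert from UTC+1).
Elena in UTC: 09:30-12:50, 17:05-18:00 (subtract 1h to convert from UTC+1).
Arjun ∩ Yuki: 09:35-12:30, 15:55-16:35.
Arjun ∩ Yuki ∩ Carol: 10:10-12:30, 15:55-16:35.
Arjun ∩ Yuki ∩ Carol ∩ Elena: 10:10-12:30.
That's a single block of 140 minutes.

140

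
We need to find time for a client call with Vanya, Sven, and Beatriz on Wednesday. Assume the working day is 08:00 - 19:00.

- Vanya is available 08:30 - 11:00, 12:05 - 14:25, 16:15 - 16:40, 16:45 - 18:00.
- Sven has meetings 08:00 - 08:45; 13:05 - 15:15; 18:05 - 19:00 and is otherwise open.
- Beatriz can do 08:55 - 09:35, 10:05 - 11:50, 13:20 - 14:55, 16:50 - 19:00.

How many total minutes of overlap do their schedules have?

165

Vanya free: 08:30-11:00, 12:05-14:25, 16:15-16:40, 16:45-18:00.
Sven free: 08:45-13:05, 15:15-18:05 (invert busy blocks within the working day).
Beatriz free: 08:55-09:35, 10:05-11:50, 13:20-14:55, 16:50-19:00.
Vanya ∩ Sven: 08:45-11:00, 12:05-13:05, 16:15-16:40, 16:45-18:00.
Vanya ∩ Sven ∩ Beatriz: 08:55-09:35, 10:05-11:00, 16:50-18:00.
Summing the common windows: 40 + 55 + 70 = 165 minutes.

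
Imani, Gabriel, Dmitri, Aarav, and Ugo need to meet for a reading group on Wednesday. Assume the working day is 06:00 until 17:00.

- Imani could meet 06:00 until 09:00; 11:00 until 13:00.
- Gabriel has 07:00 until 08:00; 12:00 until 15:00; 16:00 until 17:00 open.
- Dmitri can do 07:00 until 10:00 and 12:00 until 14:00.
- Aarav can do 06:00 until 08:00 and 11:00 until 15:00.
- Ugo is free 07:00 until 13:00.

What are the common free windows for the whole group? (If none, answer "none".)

Imani ∩ Gabriel: 07:00-08:00, 12:00-13:00.
Imani ∩ Gabriel ∩ Dmitri: 07:00-08:00, 12:00-13:00.
Imani ∩ Gabriel ∩ Dmitri ∩ Aarav: 07:00-08:00, 12:00-13:00.
Imani ∩ Gabriel ∩ Dmitri ∩ Aarav ∩ Ugo: 07:00-08:00, 12:00-13:00.
Those are the intersection windows.

07:00-08:00, 12:00-13:00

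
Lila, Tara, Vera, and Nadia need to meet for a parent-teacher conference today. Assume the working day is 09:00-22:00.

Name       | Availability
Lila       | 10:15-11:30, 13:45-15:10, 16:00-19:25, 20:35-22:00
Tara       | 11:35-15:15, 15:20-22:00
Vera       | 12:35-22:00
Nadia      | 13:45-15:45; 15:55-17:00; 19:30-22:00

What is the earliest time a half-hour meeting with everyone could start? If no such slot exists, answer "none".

13:45

Lila ∩ Tara: 13:45-15:10, 16:00-19:25, 20:35-22:00.
Lila ∩ Tara ∩ Vera: 13:45-15:10, 16:00-19:25, 20:35-22:00.
Lila ∩ Tara ∩ Vera ∩ Nadia: 13:45-15:10, 16:00-17:00, 20:35-22:00.
The first common window of at least 30 minutes is 13:45-15:10, so the earliest start is 13:45.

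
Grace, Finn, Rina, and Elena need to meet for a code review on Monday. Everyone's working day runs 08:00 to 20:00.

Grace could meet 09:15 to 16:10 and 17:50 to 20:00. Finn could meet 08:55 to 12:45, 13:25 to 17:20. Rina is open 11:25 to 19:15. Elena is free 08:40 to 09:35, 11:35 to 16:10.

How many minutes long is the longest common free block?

Grace ∩ Finn: 09:15-12:45, 13:25-16:10.
Grace ∩ Finn ∩ Rina: 11:25-12:45, 13:25-16:10.
Grace ∩ Finn ∩ Rina ∩ Elena: 11:35-12:45, 13:25-16:10.
The longest is 13:25-16:10 at 165 minutes.

165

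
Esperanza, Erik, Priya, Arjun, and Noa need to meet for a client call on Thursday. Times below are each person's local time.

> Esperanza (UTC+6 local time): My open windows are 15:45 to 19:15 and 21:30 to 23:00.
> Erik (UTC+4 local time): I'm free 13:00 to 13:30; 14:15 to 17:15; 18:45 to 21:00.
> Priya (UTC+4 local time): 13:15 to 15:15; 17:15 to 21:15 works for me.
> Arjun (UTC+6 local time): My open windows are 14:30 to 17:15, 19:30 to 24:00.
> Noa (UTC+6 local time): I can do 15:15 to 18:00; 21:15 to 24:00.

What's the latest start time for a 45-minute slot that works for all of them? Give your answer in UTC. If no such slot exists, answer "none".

Esperanza in UTC: 09:45-13:15, 15:30-17:00 (subtract 6h to convert from UTC+6).
Erik in UTC: 09:00-09:30, 10:15-13:15, 14:45-17:00 (subtract 4h to convert from UTC+4).
Priya in UTC: 09:15-11:15, 13:15-17:15 (subtract 4h to convert from UTC+4).
Arjun in UTC: 08:30-11:15, 13:30-18:00 (subtract 6h to convert from UTC+6).
Noa in UTC: 09:15-12:00, 15:15-18:00 (subtract 6h to convert from UTC+6).
Esperanza ∩ Erik: 10:15-13:15, 15:30-17:00.
Esperanza ∩ Erik ∩ Priya: 10:15-11:15, 15:30-17:00.
Esperanza ∩ Erik ∩ Priya ∩ Arjun: 10:15-11:15, 15:30-17:00.
Esperanza ∩ Erik ∩ Priya ∩ Arjun ∩ Noa: 10:15-11:15, 15:30-17:00.
So the common availability across everyone is 10:15-11:15, 15:30-17:00.
The last common window of at least 45 minutes is 15:30-17:00; a 45-minute meeting can start as late as 16:15 and still end by 17:00.

16:15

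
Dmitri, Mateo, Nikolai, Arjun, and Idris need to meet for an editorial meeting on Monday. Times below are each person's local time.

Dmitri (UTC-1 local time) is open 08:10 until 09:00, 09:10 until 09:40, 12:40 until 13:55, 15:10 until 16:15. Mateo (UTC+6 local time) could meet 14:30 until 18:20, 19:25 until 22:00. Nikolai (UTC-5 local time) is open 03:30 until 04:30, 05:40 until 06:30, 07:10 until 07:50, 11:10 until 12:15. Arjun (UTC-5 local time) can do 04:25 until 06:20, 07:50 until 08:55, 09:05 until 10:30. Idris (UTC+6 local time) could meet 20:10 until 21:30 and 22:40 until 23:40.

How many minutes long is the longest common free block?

Dmitri in UTC: 09:10-10:00, 10:10-10:40, 13:40-14:55, 16:10-17:15 (add 1h to convert from UTC-1).
Mateo in UTC: 08:30-12:20, 13:25-16:00 (subtract 6h to convert from UTC+6).
Nikolai in UTC: 08:30-09:30, 10:40-11:30, 12:10-12:50, 16:10-17:15 (add 5h to convert from UTC-5).
Arjun in UTC: 09:25-11:20, 12:50-13:55, 14:05-15:30 (add 5h to convert from UTC-5).
Idris in UTC: 14:10-15:30, 16:40-17:40 (subtract 6h to convert from UTC+6).
Dmitri ∩ Mateo: 09:10-10:00, 10:10-10:40, 13:40-14:55.
Dmitri ∩ Mateo ∩ Nikolai: 09:10-09:30.
Dmitri ∩ Mateo ∩ Nikolai ∩ Arjun: 09:25-09:30.
Dmitri ∩ Mateo ∩ Nikolai ∩ Arjun ∩ Idris: ∅.
There is no time when everyone is free.
No common window exists, so the longest block is 0 minutes.

0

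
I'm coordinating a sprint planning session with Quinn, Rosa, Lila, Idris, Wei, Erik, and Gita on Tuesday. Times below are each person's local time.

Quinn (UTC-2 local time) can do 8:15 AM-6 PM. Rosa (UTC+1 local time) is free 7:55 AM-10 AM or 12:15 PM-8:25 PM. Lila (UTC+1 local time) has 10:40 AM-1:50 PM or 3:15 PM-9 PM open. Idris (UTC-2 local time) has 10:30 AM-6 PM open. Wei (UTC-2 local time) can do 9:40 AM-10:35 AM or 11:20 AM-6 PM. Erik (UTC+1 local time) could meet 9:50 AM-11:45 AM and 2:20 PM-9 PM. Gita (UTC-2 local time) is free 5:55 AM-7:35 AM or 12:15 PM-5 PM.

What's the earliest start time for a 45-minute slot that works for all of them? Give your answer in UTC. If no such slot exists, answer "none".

Quinn in UTC: 10:15-20:00 (add 2h to convert from UTC-2).
Rosa in UTC: 06:55-09:00, 11:15-19:25 (subtract 1h to convert from UTC+1).
Lila in UTC: 09:40-12:50, 14:15-20:00 (subtract 1h to convert from UTC+1).
Idris in UTC: 12:30-20:00 (add 2h to convert from UTC-2).
Wei in UTC: 11:40-12:35, 13:20-20:00 (add 2h to convert from UTC-2).
Erik in UTC: 08:50-10:45, 13:20-20:00 (subtract 1h to convert from UTC+1).
Gita in UTC: 07:55-09:35, 14:15-19:00 (add 2h to convert from UTC-2).
Quinn ∩ Rosa: 11:15-19:25.
Quinn ∩ Rosa ∩ Lila: 11:15-12:50, 14:15-19:25.
Quinn ∩ Rosa ∩ Lila ∩ Idris: 12:30-12:50, 14:15-19:25.
Quinn ∩ Rosa ∩ Lila ∩ Idris ∩ Wei: 12:30-12:35, 14:15-19:25.
Quinn ∩ Rosa ∩ Lila ∩ Idris ∩ Wei ∩ Erik: 14:15-19:25.
Quinn ∩ Rosa ∩ Lila ∩ Idris ∩ Wei ∩ Erik ∩ Gita: 14:15-19:00.
So the common availability across everyone is 14:15-19:00.
The first common window of at least 45 minutes is 14:15-19:00, so the earliest start is 14:15.

14:15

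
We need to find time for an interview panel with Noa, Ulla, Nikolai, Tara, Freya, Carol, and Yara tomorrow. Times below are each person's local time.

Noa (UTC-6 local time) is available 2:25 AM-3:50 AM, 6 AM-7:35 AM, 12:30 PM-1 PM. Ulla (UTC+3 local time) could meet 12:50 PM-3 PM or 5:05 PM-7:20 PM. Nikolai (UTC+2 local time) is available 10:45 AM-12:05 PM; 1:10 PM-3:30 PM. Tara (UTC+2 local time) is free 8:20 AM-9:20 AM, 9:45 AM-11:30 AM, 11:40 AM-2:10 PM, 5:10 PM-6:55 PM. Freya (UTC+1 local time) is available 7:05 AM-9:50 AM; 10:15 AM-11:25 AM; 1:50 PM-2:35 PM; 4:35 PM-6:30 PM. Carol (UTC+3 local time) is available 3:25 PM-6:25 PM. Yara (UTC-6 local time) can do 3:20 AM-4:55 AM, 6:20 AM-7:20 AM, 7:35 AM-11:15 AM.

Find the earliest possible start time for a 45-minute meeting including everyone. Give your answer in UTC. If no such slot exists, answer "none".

none

Noa in UTC: 08:25-09:50, 12:00-13:35, 18:30-19:00 (add 6h to convert from UTC-6).
Ulla in UTC: 09:50-12:00, 14:05-16:20 (subtract 3h to convert from UTC+3).
Nikolai in UTC: 08:45-10:05, 11:10-13:30 (subtract 2h to convert from UTC+2).
Tara in UTC: 06:20-07:20, 07:45-09:30, 09:40-12:10, 15:10-16:55 (subtract 2h to convert from UTC+2).
Freya in UTC: 06:05-08:50, 09:15-10:25, 12:50-13:35, 15:35-17:30 (subtract 1h to convert from UTC+1).
Carol in UTC: 12:25-15:25 (subtract 3h to convert from UTC+3).
Yara in UTC: 09:20-10:55, 12:20-13:20, 13:35-17:15 (add 6h to convert from UTC-6).
Noa ∩ Ulla: ∅.
Noa ∩ Ulla ∩ Nikolai: ∅.
Noa ∩ Ulla ∩ Nikolai ∩ Tara: ∅.
Noa ∩ Ulla ∩ Nikolai ∩ Tara ∩ Freya: ∅.
Noa ∩ Ulla ∩ Nikolai ∩ Tara ∩ Freya ∩ Carol: ∅.
Noa ∩ Ulla ∩ Nikolai ∩ Tara ∩ Freya ∩ Carol ∩ Yara: ∅.
There is no time when everyone is free.
No common window is at least 45 minutes long.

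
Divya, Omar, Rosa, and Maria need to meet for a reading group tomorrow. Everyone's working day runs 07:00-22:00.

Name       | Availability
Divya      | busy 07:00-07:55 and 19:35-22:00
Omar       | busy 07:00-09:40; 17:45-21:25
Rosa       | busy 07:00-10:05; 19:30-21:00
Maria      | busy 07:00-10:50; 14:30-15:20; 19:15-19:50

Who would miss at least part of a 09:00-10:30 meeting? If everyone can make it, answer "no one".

Divya free: 07:55-19:35 (invert busy blocks within the working day).
Omar free: 09:40-17:45, 21:25-22:00 (invert busy blocks within the working day).
Rosa free: 10:05-19:30, 21:00-22:00 (invert busy blocks within the working day).
Maria free: 10:50-14:30, 15:20-19:15, 19:50-22:00 (invert busy blocks within the working day).
Divya: free for 09:00-10:30. Omar: not fully free for 09:00-10:30. Rosa: not fully free for 09:00-10:30. Maria: not fully free for 09:00-10:30.

Maria, Omar, Rosa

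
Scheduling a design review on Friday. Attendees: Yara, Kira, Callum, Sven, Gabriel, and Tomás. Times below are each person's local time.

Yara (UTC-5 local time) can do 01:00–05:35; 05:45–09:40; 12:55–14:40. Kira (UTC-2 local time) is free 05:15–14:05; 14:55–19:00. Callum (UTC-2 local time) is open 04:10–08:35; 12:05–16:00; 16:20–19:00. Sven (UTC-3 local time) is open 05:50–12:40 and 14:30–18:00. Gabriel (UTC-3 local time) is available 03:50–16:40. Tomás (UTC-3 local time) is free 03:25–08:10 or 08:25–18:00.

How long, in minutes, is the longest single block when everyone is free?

Yara in UTC: 06:00-10:35, 10:45-14:40, 17:55-19:40 (add 5h to convert from UTC-5).
Kira in UTC: 07:15-16:05, 16:55-21:00 (add 2h to convert from UTC-2).
Callum in UTC: 06:10-10:35, 14:05-18:00, 18:20-21:00 (add 2h to convert from UTC-2).
Sven in UTC: 08:50-15:40, 17:30-21:00 (add 3h to convert from UTC-3).
Gabriel in UTC: 06:50-19:40 (add 3h to convert from UTC-3).
Tomás in UTC: 06:25-11:10, 11:25-21:00 (add 3h to convert from UTC-3).
Yara ∩ Kira: 07:15-10:35, 10:45-14:40, 17:55-19:40.
Yara ∩ Kira ∩ Callum: 07:15-10:35, 14:05-14:40, 17:55-18:00, 18:20-19:40.
Yara ∩ Kira ∩ Callum ∩ Sven: 08:50-10:35, 14:05-14:40, 17:55-18:00, 18:20-19:40.
Yara ∩ Kira ∩ Callum ∩ Sven ∩ Gabriel: 08:50-10:35, 14:05-14:40, 17:55-18:00, 18:20-19:40.
Yara ∩ Kira ∩ Callum ∩ Sven ∩ Gabriel ∩ Tomás: 08:50-10:35, 14:05-14:40, 17:55-18:00, 18:20-19:40.
Those are the intersection windows.
The longest is 08:50-10:35 at 105 minutes.

105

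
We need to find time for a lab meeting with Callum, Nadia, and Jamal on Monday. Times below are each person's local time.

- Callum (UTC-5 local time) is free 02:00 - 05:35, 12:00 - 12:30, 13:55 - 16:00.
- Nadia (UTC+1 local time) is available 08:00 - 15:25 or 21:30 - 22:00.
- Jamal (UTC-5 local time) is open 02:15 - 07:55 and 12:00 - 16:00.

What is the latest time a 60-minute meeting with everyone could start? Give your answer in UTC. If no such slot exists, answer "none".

Callum in UTC: 07:00-10:35, 17:00-17:30, 18:55-21:00 (add 5h to convert from UTC-5).
Nadia in UTC: 07:00-14:25, 20:30-21:00 (subtract 1h to convert from UTC+1).
Jamal in UTC: 07:15-12:55, 17:00-21:00 (add 5h to convert from UTC-5).
Callum ∩ Nadia: 07:00-10:35, 20:30-21:00.
Callum ∩ Nadia ∩ Jamal: 07:15-10:35, 20:30-21:00.
Those are the intersection windows.
The last common window of at least 60 minutes is 07:15-10:35; a 60-minute meeting can start as late as 09:35 and still end by 10:35.

09:35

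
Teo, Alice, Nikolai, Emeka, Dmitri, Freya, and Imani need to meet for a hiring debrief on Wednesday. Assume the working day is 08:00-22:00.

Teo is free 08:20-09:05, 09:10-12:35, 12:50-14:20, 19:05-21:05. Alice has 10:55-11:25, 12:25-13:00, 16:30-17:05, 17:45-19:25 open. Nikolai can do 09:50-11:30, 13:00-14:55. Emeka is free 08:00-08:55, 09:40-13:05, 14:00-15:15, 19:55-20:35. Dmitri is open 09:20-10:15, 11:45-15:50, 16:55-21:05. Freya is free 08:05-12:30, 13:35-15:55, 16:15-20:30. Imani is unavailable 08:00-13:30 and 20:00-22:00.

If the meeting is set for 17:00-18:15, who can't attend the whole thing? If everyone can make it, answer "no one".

Alice, Emeka, Nikolai, Teo

Teo free: 08:20-09:05, 09:10-12:35, 12:50-14:20, 19:05-21:05.
Alice free: 10:55-11:25, 12:25-13:00, 16:30-17:05, 17:45-19:25.
Nikolai free: 09:50-11:30, 13:00-14:55.
Emeka free: 08:00-08:55, 09:40-13:05, 14:00-15:15, 19:55-20:35.
Dmitri free: 09:20-10:15, 11:45-15:50, 16:55-21:05.
Freya free: 08:05-12:30, 13:35-15:55, 16:15-20:30.
Imani free: 13:30-20:00 (invert busy blocks within the working day).
Teo: not fully free for 17:00-18:15. Alice: not fully free for 17:00-18:15. Nikolai: not fully free for 17:00-18:15. Emeka: not fully free for 17:00-18:15. Dmitri: free for 17:00-18:15. Freya: free for 17:00-18:15. Imani: free for 17:00-18:15.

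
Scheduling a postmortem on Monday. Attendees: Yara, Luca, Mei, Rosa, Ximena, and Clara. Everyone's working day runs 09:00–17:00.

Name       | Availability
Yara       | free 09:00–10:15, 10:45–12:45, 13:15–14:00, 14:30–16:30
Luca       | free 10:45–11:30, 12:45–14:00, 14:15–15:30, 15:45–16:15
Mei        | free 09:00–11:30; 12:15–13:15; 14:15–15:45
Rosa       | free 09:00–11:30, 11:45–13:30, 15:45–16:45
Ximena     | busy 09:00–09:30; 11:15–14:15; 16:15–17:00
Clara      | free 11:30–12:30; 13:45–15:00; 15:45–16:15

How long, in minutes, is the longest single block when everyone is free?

0

Yara free: 09:00-10:15, 10:45-12:45, 13:15-14:00, 14:30-16:30.
Luca free: 10:45-11:30, 12:45-14:00, 14:15-15:30, 15:45-16:15.
Mei free: 09:00-11:30, 12:15-13:15, 14:15-15:45.
Rosa free: 09:00-11:30, 11:45-13:30, 15:45-16:45.
Ximena free: 09:30-11:15, 14:15-16:15 (invert busy blocks within the working day).
Clara free: 11:30-12:30, 13:45-15:00, 15:45-16:15.
Yara ∩ Luca: 10:45-11:30, 13:15-14:00, 14:30-15:30, 15:45-16:15.
Yara ∩ Luca ∩ Mei: 10:45-11:30, 14:30-15:30.
Yara ∩ Luca ∩ Mei ∩ Rosa: 10:45-11:30.
Yara ∩ Luca ∩ Mei ∩ Rosa ∩ Ximena: 10:45-11:15.
Yara ∩ Luca ∩ Mei ∩ Rosa ∩ Ximena ∩ Clara: ∅.
There is no time when everyone is free.
No common window exists, so the longest block is 0 minutes.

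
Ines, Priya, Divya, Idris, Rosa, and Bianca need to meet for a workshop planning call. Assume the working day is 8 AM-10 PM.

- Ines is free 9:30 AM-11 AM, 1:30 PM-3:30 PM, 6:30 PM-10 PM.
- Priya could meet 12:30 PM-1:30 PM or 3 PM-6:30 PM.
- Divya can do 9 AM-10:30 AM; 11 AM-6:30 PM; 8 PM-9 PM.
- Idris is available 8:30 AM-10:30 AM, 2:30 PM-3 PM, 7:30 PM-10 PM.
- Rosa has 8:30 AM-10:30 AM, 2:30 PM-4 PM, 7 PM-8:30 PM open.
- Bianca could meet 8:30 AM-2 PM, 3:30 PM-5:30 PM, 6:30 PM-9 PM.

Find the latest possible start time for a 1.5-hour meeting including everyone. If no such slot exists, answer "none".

none

Ines ∩ Priya: 15:00-15:30.
Ines ∩ Priya ∩ Divya: 15:00-15:30.
Ines ∩ Priya ∩ Divya ∩ Idris: ∅.
Ines ∩ Priya ∩ Divya ∩ Idris ∩ Rosa: ∅.
Ines ∩ Priya ∩ Divya ∩ Idris ∩ Rosa ∩ Bianca: ∅.
There is no time when everyone is free.
No common window is at least 90 minutes long.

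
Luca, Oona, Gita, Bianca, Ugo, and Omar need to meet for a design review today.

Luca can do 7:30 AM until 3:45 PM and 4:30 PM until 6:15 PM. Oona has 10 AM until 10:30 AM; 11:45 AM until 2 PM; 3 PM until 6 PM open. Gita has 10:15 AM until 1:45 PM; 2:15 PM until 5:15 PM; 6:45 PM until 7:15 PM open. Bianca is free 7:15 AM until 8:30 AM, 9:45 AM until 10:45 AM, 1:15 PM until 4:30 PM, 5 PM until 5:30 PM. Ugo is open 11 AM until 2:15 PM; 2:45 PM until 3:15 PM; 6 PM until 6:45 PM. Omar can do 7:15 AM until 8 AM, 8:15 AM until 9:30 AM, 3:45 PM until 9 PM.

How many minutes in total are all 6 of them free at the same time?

0

Luca ∩ Oona: 10:00-10:30, 11:45-14:00, 15:00-15:45, 16:30-18:00.
Luca ∩ Oona ∩ Gita: 10:15-10:30, 11:45-13:45, 15:00-15:45, 16:30-17:15.
Luca ∩ Oona ∩ Gita ∩ Bianca: 10:15-10:30, 13:15-13:45, 15:00-15:45, 17:00-17:15.
Luca ∩ Oona ∩ Gita ∩ Bianca ∩ Ugo: 13:15-13:45, 15:00-15:15.
Luca ∩ Oona ∩ Gita ∩ Bianca ∩ Ugo ∩ Omar: ∅.
There is no time when everyone is free.
There is no common window, so the total is 0 minutes.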